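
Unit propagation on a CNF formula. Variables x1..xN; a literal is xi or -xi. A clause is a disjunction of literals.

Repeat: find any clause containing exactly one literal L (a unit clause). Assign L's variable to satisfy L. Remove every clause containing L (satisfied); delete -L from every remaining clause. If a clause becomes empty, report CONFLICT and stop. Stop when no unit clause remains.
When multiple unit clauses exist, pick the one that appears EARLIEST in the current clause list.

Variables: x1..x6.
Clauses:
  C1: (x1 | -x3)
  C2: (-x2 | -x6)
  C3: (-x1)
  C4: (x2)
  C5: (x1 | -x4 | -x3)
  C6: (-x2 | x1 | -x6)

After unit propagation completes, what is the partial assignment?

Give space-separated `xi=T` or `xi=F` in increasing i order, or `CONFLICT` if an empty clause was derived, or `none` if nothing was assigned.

Answer: x1=F x2=T x3=F x6=F

Derivation:
unit clause [-1] forces x1=F; simplify:
  drop 1 from [1, -3] -> [-3]
  drop 1 from [1, -4, -3] -> [-4, -3]
  drop 1 from [-2, 1, -6] -> [-2, -6]
  satisfied 1 clause(s); 5 remain; assigned so far: [1]
unit clause [-3] forces x3=F; simplify:
  satisfied 2 clause(s); 3 remain; assigned so far: [1, 3]
unit clause [2] forces x2=T; simplify:
  drop -2 from [-2, -6] -> [-6]
  drop -2 from [-2, -6] -> [-6]
  satisfied 1 clause(s); 2 remain; assigned so far: [1, 2, 3]
unit clause [-6] forces x6=F; simplify:
  satisfied 2 clause(s); 0 remain; assigned so far: [1, 2, 3, 6]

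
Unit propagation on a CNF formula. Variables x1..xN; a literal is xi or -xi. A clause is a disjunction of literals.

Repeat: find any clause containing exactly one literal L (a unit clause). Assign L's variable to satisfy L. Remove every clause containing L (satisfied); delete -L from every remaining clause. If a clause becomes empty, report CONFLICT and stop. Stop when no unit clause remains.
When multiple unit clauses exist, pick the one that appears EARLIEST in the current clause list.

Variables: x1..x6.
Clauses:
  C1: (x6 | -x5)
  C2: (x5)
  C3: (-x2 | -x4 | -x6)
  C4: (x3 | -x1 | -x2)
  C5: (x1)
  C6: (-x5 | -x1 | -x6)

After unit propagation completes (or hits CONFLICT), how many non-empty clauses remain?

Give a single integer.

unit clause [5] forces x5=T; simplify:
  drop -5 from [6, -5] -> [6]
  drop -5 from [-5, -1, -6] -> [-1, -6]
  satisfied 1 clause(s); 5 remain; assigned so far: [5]
unit clause [6] forces x6=T; simplify:
  drop -6 from [-2, -4, -6] -> [-2, -4]
  drop -6 from [-1, -6] -> [-1]
  satisfied 1 clause(s); 4 remain; assigned so far: [5, 6]
unit clause [1] forces x1=T; simplify:
  drop -1 from [3, -1, -2] -> [3, -2]
  drop -1 from [-1] -> [] (empty!)
  satisfied 1 clause(s); 3 remain; assigned so far: [1, 5, 6]
CONFLICT (empty clause)

Answer: 2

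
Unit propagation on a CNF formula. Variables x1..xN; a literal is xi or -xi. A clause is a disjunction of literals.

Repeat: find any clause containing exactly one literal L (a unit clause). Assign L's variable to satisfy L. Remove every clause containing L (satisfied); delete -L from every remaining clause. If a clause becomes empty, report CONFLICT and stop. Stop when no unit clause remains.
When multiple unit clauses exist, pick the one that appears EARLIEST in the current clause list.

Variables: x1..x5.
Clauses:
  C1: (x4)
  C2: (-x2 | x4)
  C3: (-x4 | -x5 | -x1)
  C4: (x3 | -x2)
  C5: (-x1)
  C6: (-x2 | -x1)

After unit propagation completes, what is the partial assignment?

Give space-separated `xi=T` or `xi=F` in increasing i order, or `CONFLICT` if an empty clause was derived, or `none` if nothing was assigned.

Answer: x1=F x4=T

Derivation:
unit clause [4] forces x4=T; simplify:
  drop -4 from [-4, -5, -1] -> [-5, -1]
  satisfied 2 clause(s); 4 remain; assigned so far: [4]
unit clause [-1] forces x1=F; simplify:
  satisfied 3 clause(s); 1 remain; assigned so far: [1, 4]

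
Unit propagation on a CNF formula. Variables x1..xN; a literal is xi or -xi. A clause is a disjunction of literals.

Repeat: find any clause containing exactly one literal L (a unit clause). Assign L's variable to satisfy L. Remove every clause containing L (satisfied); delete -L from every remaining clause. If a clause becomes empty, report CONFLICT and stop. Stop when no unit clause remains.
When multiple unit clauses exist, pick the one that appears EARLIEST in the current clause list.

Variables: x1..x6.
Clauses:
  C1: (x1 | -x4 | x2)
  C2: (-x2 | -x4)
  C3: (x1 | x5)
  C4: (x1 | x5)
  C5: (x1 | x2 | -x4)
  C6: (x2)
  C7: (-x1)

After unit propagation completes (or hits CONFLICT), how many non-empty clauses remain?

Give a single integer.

unit clause [2] forces x2=T; simplify:
  drop -2 from [-2, -4] -> [-4]
  satisfied 3 clause(s); 4 remain; assigned so far: [2]
unit clause [-4] forces x4=F; simplify:
  satisfied 1 clause(s); 3 remain; assigned so far: [2, 4]
unit clause [-1] forces x1=F; simplify:
  drop 1 from [1, 5] -> [5]
  drop 1 from [1, 5] -> [5]
  satisfied 1 clause(s); 2 remain; assigned so far: [1, 2, 4]
unit clause [5] forces x5=T; simplify:
  satisfied 2 clause(s); 0 remain; assigned so far: [1, 2, 4, 5]

Answer: 0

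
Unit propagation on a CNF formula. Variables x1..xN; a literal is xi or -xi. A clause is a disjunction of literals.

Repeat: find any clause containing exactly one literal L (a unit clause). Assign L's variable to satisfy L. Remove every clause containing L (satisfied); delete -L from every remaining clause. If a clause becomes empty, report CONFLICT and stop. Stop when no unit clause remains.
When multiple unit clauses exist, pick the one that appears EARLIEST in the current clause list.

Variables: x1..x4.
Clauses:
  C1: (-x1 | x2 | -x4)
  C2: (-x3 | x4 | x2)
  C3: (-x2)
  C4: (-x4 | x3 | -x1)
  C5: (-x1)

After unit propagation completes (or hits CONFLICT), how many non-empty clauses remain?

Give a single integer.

Answer: 1

Derivation:
unit clause [-2] forces x2=F; simplify:
  drop 2 from [-1, 2, -4] -> [-1, -4]
  drop 2 from [-3, 4, 2] -> [-3, 4]
  satisfied 1 clause(s); 4 remain; assigned so far: [2]
unit clause [-1] forces x1=F; simplify:
  satisfied 3 clause(s); 1 remain; assigned so far: [1, 2]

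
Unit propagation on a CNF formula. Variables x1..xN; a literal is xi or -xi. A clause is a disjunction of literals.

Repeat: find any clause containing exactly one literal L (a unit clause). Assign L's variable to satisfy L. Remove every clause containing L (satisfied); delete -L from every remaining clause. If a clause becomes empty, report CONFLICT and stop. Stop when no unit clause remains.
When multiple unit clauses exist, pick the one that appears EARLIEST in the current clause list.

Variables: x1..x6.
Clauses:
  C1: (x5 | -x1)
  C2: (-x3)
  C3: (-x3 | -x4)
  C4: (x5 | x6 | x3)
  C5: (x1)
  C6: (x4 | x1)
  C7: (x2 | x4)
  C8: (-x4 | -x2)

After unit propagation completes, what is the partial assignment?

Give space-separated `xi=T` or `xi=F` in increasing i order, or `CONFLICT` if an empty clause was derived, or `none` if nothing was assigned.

Answer: x1=T x3=F x5=T

Derivation:
unit clause [-3] forces x3=F; simplify:
  drop 3 from [5, 6, 3] -> [5, 6]
  satisfied 2 clause(s); 6 remain; assigned so far: [3]
unit clause [1] forces x1=T; simplify:
  drop -1 from [5, -1] -> [5]
  satisfied 2 clause(s); 4 remain; assigned so far: [1, 3]
unit clause [5] forces x5=T; simplify:
  satisfied 2 clause(s); 2 remain; assigned so far: [1, 3, 5]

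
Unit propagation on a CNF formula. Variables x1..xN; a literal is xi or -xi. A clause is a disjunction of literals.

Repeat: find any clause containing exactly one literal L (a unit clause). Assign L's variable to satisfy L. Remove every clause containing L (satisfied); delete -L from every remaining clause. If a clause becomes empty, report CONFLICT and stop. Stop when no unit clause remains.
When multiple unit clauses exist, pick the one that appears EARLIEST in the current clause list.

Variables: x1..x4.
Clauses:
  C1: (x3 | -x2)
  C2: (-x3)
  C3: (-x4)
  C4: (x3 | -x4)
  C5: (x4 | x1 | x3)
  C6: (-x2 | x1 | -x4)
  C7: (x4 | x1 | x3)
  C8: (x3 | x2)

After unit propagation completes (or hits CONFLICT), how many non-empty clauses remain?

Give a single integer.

Answer: 4

Derivation:
unit clause [-3] forces x3=F; simplify:
  drop 3 from [3, -2] -> [-2]
  drop 3 from [3, -4] -> [-4]
  drop 3 from [4, 1, 3] -> [4, 1]
  drop 3 from [4, 1, 3] -> [4, 1]
  drop 3 from [3, 2] -> [2]
  satisfied 1 clause(s); 7 remain; assigned so far: [3]
unit clause [-2] forces x2=F; simplify:
  drop 2 from [2] -> [] (empty!)
  satisfied 2 clause(s); 5 remain; assigned so far: [2, 3]
CONFLICT (empty clause)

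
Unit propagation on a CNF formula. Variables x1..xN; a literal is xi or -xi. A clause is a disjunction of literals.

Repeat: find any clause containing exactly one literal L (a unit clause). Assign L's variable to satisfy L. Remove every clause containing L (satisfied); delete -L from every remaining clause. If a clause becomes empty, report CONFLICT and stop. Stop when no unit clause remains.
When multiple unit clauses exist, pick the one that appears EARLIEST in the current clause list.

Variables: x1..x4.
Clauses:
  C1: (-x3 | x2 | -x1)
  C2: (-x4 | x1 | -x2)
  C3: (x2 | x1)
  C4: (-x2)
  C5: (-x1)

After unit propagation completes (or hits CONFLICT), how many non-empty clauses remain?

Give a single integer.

unit clause [-2] forces x2=F; simplify:
  drop 2 from [-3, 2, -1] -> [-3, -1]
  drop 2 from [2, 1] -> [1]
  satisfied 2 clause(s); 3 remain; assigned so far: [2]
unit clause [1] forces x1=T; simplify:
  drop -1 from [-3, -1] -> [-3]
  drop -1 from [-1] -> [] (empty!)
  satisfied 1 clause(s); 2 remain; assigned so far: [1, 2]
CONFLICT (empty clause)

Answer: 1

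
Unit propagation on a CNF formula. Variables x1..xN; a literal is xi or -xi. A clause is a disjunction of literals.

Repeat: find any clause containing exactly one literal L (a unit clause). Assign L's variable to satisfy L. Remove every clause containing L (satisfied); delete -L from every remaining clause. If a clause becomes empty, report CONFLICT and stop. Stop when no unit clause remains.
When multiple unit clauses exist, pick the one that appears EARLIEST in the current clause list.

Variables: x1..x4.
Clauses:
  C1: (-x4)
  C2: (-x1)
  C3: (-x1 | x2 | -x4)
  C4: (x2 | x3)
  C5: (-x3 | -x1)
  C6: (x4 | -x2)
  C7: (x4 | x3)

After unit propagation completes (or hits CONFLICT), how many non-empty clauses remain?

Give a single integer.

unit clause [-4] forces x4=F; simplify:
  drop 4 from [4, -2] -> [-2]
  drop 4 from [4, 3] -> [3]
  satisfied 2 clause(s); 5 remain; assigned so far: [4]
unit clause [-1] forces x1=F; simplify:
  satisfied 2 clause(s); 3 remain; assigned so far: [1, 4]
unit clause [-2] forces x2=F; simplify:
  drop 2 from [2, 3] -> [3]
  satisfied 1 clause(s); 2 remain; assigned so far: [1, 2, 4]
unit clause [3] forces x3=T; simplify:
  satisfied 2 clause(s); 0 remain; assigned so far: [1, 2, 3, 4]

Answer: 0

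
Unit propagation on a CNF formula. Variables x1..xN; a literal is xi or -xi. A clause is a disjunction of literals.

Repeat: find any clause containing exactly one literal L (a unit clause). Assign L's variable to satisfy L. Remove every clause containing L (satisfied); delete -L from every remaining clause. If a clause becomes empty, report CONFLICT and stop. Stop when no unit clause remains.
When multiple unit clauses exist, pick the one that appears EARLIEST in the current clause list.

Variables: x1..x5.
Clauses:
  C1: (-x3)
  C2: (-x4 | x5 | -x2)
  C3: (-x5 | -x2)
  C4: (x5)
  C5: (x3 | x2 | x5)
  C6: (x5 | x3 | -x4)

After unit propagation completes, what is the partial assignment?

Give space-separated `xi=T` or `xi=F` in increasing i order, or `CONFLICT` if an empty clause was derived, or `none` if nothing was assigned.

unit clause [-3] forces x3=F; simplify:
  drop 3 from [3, 2, 5] -> [2, 5]
  drop 3 from [5, 3, -4] -> [5, -4]
  satisfied 1 clause(s); 5 remain; assigned so far: [3]
unit clause [5] forces x5=T; simplify:
  drop -5 from [-5, -2] -> [-2]
  satisfied 4 clause(s); 1 remain; assigned so far: [3, 5]
unit clause [-2] forces x2=F; simplify:
  satisfied 1 clause(s); 0 remain; assigned so far: [2, 3, 5]

Answer: x2=F x3=F x5=T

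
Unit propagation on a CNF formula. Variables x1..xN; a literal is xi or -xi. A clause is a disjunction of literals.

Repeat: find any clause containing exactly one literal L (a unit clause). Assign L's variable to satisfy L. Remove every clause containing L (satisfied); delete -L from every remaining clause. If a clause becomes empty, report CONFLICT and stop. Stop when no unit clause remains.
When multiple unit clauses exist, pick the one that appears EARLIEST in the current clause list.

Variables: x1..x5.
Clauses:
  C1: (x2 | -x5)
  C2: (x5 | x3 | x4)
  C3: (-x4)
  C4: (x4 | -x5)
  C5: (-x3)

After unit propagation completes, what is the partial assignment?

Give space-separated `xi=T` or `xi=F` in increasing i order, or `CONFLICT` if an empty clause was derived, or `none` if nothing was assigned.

unit clause [-4] forces x4=F; simplify:
  drop 4 from [5, 3, 4] -> [5, 3]
  drop 4 from [4, -5] -> [-5]
  satisfied 1 clause(s); 4 remain; assigned so far: [4]
unit clause [-5] forces x5=F; simplify:
  drop 5 from [5, 3] -> [3]
  satisfied 2 clause(s); 2 remain; assigned so far: [4, 5]
unit clause [3] forces x3=T; simplify:
  drop -3 from [-3] -> [] (empty!)
  satisfied 1 clause(s); 1 remain; assigned so far: [3, 4, 5]
CONFLICT (empty clause)

Answer: CONFLICT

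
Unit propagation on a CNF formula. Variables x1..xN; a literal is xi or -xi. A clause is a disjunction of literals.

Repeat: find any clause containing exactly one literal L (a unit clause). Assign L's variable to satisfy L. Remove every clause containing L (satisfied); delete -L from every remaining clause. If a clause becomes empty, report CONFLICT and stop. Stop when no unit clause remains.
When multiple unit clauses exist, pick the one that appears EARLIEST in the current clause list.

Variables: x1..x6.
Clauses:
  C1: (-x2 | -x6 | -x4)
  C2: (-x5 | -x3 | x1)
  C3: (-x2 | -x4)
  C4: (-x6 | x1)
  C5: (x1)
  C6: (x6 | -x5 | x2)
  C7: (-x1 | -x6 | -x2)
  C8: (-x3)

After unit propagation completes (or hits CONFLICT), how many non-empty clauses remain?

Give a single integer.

Answer: 4

Derivation:
unit clause [1] forces x1=T; simplify:
  drop -1 from [-1, -6, -2] -> [-6, -2]
  satisfied 3 clause(s); 5 remain; assigned so far: [1]
unit clause [-3] forces x3=F; simplify:
  satisfied 1 clause(s); 4 remain; assigned so far: [1, 3]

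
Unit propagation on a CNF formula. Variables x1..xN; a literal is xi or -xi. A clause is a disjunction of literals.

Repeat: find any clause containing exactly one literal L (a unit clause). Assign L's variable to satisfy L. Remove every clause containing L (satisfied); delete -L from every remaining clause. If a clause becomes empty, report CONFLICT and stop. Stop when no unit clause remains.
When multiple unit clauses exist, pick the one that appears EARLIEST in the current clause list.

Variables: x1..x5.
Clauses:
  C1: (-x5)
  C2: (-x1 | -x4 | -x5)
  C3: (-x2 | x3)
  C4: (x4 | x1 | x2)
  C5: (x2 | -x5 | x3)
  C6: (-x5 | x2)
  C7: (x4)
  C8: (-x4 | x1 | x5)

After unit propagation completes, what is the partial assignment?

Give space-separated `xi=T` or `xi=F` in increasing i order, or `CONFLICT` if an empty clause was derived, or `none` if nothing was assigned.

unit clause [-5] forces x5=F; simplify:
  drop 5 from [-4, 1, 5] -> [-4, 1]
  satisfied 4 clause(s); 4 remain; assigned so far: [5]
unit clause [4] forces x4=T; simplify:
  drop -4 from [-4, 1] -> [1]
  satisfied 2 clause(s); 2 remain; assigned so far: [4, 5]
unit clause [1] forces x1=T; simplify:
  satisfied 1 clause(s); 1 remain; assigned so far: [1, 4, 5]

Answer: x1=T x4=T x5=F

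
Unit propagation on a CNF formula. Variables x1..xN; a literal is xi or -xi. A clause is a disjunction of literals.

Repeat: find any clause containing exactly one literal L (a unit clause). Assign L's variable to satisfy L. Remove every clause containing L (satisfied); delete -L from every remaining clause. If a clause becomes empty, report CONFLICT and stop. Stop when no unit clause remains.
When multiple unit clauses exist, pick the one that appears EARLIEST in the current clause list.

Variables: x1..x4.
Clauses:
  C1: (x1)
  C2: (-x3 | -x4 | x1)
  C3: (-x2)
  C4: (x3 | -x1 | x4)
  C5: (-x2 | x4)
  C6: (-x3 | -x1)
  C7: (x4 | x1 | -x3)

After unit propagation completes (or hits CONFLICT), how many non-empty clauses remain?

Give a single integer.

unit clause [1] forces x1=T; simplify:
  drop -1 from [3, -1, 4] -> [3, 4]
  drop -1 from [-3, -1] -> [-3]
  satisfied 3 clause(s); 4 remain; assigned so far: [1]
unit clause [-2] forces x2=F; simplify:
  satisfied 2 clause(s); 2 remain; assigned so far: [1, 2]
unit clause [-3] forces x3=F; simplify:
  drop 3 from [3, 4] -> [4]
  satisfied 1 clause(s); 1 remain; assigned so far: [1, 2, 3]
unit clause [4] forces x4=T; simplify:
  satisfied 1 clause(s); 0 remain; assigned so far: [1, 2, 3, 4]

Answer: 0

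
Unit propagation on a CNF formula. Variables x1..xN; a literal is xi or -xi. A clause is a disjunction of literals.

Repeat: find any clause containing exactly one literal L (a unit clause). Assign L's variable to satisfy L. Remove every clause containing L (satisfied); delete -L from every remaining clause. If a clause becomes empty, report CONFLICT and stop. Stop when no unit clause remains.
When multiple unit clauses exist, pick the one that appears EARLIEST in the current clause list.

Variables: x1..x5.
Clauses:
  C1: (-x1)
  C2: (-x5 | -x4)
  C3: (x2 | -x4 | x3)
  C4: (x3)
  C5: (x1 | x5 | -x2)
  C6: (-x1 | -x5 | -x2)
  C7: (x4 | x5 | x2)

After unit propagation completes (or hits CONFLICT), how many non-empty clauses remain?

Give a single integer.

unit clause [-1] forces x1=F; simplify:
  drop 1 from [1, 5, -2] -> [5, -2]
  satisfied 2 clause(s); 5 remain; assigned so far: [1]
unit clause [3] forces x3=T; simplify:
  satisfied 2 clause(s); 3 remain; assigned so far: [1, 3]

Answer: 3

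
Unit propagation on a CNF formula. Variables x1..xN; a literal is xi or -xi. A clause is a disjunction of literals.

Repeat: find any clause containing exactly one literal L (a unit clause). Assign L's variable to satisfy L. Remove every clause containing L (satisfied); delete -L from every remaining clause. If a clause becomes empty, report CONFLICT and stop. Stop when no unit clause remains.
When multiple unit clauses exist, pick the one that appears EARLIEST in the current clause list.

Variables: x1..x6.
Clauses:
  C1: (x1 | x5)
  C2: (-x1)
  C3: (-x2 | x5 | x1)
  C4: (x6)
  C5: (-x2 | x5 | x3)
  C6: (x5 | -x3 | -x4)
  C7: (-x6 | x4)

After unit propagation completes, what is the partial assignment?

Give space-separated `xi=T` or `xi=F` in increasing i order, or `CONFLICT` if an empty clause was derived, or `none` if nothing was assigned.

unit clause [-1] forces x1=F; simplify:
  drop 1 from [1, 5] -> [5]
  drop 1 from [-2, 5, 1] -> [-2, 5]
  satisfied 1 clause(s); 6 remain; assigned so far: [1]
unit clause [5] forces x5=T; simplify:
  satisfied 4 clause(s); 2 remain; assigned so far: [1, 5]
unit clause [6] forces x6=T; simplify:
  drop -6 from [-6, 4] -> [4]
  satisfied 1 clause(s); 1 remain; assigned so far: [1, 5, 6]
unit clause [4] forces x4=T; simplify:
  satisfied 1 clause(s); 0 remain; assigned so far: [1, 4, 5, 6]

Answer: x1=F x4=T x5=T x6=T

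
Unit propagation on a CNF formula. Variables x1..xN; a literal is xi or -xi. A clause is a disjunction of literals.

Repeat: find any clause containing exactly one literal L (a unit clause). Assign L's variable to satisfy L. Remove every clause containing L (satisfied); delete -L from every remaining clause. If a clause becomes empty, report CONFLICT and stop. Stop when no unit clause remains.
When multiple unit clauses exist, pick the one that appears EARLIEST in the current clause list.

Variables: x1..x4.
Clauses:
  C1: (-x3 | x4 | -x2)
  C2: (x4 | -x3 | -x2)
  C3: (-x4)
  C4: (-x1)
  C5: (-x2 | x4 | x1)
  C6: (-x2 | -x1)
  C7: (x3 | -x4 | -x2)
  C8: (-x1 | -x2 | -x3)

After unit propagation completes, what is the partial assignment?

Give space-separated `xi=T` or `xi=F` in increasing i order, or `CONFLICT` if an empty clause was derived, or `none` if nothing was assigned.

Answer: x1=F x2=F x4=F

Derivation:
unit clause [-4] forces x4=F; simplify:
  drop 4 from [-3, 4, -2] -> [-3, -2]
  drop 4 from [4, -3, -2] -> [-3, -2]
  drop 4 from [-2, 4, 1] -> [-2, 1]
  satisfied 2 clause(s); 6 remain; assigned so far: [4]
unit clause [-1] forces x1=F; simplify:
  drop 1 from [-2, 1] -> [-2]
  satisfied 3 clause(s); 3 remain; assigned so far: [1, 4]
unit clause [-2] forces x2=F; simplify:
  satisfied 3 clause(s); 0 remain; assigned so far: [1, 2, 4]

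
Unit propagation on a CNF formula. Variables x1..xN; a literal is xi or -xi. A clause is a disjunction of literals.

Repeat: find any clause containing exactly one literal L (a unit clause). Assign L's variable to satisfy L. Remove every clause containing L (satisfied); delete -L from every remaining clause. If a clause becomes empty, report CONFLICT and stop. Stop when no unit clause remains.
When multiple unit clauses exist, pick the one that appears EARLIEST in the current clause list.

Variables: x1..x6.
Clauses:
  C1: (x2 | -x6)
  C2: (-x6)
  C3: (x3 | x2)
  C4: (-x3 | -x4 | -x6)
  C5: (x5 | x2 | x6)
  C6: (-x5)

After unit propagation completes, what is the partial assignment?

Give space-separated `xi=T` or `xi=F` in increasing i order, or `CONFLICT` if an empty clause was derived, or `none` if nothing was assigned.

Answer: x2=T x5=F x6=F

Derivation:
unit clause [-6] forces x6=F; simplify:
  drop 6 from [5, 2, 6] -> [5, 2]
  satisfied 3 clause(s); 3 remain; assigned so far: [6]
unit clause [-5] forces x5=F; simplify:
  drop 5 from [5, 2] -> [2]
  satisfied 1 clause(s); 2 remain; assigned so far: [5, 6]
unit clause [2] forces x2=T; simplify:
  satisfied 2 clause(s); 0 remain; assigned so far: [2, 5, 6]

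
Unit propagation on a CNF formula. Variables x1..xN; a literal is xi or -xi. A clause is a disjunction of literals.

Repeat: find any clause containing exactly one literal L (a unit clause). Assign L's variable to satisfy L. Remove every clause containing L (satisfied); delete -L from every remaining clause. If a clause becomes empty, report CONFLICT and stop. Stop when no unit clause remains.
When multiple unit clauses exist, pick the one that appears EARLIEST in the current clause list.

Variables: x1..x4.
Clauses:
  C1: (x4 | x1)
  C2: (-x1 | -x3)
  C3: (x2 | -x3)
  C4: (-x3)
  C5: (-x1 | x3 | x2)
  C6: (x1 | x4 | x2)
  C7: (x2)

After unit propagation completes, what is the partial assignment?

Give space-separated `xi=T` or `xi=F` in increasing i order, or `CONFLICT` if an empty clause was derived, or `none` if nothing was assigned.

unit clause [-3] forces x3=F; simplify:
  drop 3 from [-1, 3, 2] -> [-1, 2]
  satisfied 3 clause(s); 4 remain; assigned so far: [3]
unit clause [2] forces x2=T; simplify:
  satisfied 3 clause(s); 1 remain; assigned so far: [2, 3]

Answer: x2=T x3=F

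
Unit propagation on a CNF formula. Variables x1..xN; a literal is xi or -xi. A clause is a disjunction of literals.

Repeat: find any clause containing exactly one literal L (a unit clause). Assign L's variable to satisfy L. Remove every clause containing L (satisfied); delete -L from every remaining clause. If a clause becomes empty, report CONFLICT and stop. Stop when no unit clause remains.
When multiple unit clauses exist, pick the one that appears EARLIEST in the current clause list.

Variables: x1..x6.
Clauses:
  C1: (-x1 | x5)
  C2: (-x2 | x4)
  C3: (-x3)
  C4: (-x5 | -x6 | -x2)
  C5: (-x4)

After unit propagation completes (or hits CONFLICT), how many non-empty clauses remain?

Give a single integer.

Answer: 1

Derivation:
unit clause [-3] forces x3=F; simplify:
  satisfied 1 clause(s); 4 remain; assigned so far: [3]
unit clause [-4] forces x4=F; simplify:
  drop 4 from [-2, 4] -> [-2]
  satisfied 1 clause(s); 3 remain; assigned so far: [3, 4]
unit clause [-2] forces x2=F; simplify:
  satisfied 2 clause(s); 1 remain; assigned so far: [2, 3, 4]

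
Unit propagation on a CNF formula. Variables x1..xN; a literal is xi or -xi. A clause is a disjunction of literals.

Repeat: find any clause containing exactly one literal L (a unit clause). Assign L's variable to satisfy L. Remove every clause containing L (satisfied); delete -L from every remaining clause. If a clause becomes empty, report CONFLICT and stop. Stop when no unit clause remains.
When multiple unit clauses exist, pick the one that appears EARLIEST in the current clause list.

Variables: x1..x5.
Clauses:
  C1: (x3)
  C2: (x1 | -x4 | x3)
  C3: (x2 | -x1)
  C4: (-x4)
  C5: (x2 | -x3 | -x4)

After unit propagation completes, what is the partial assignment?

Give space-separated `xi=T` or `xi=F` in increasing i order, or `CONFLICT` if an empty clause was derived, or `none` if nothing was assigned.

Answer: x3=T x4=F

Derivation:
unit clause [3] forces x3=T; simplify:
  drop -3 from [2, -3, -4] -> [2, -4]
  satisfied 2 clause(s); 3 remain; assigned so far: [3]
unit clause [-4] forces x4=F; simplify:
  satisfied 2 clause(s); 1 remain; assigned so far: [3, 4]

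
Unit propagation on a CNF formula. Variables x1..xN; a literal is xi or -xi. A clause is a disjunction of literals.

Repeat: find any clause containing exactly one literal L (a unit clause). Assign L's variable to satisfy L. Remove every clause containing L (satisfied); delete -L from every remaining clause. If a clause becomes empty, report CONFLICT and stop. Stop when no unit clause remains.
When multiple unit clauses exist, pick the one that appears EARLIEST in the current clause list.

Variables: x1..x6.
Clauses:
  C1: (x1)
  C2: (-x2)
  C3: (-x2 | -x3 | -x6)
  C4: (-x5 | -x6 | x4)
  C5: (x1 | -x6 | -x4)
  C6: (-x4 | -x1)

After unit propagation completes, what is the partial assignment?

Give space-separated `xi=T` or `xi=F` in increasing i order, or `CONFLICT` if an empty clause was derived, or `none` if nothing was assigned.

Answer: x1=T x2=F x4=F

Derivation:
unit clause [1] forces x1=T; simplify:
  drop -1 from [-4, -1] -> [-4]
  satisfied 2 clause(s); 4 remain; assigned so far: [1]
unit clause [-2] forces x2=F; simplify:
  satisfied 2 clause(s); 2 remain; assigned so far: [1, 2]
unit clause [-4] forces x4=F; simplify:
  drop 4 from [-5, -6, 4] -> [-5, -6]
  satisfied 1 clause(s); 1 remain; assigned so far: [1, 2, 4]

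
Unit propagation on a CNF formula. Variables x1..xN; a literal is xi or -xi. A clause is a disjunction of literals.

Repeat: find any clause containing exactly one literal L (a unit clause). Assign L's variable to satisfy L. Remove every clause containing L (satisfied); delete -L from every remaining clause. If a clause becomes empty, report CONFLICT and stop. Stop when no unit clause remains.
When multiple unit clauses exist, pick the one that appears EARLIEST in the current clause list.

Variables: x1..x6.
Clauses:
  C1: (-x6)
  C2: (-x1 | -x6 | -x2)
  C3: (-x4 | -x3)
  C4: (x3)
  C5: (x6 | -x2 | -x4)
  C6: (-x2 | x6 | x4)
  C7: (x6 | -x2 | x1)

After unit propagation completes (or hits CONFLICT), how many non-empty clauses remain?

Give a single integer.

unit clause [-6] forces x6=F; simplify:
  drop 6 from [6, -2, -4] -> [-2, -4]
  drop 6 from [-2, 6, 4] -> [-2, 4]
  drop 6 from [6, -2, 1] -> [-2, 1]
  satisfied 2 clause(s); 5 remain; assigned so far: [6]
unit clause [3] forces x3=T; simplify:
  drop -3 from [-4, -3] -> [-4]
  satisfied 1 clause(s); 4 remain; assigned so far: [3, 6]
unit clause [-4] forces x4=F; simplify:
  drop 4 from [-2, 4] -> [-2]
  satisfied 2 clause(s); 2 remain; assigned so far: [3, 4, 6]
unit clause [-2] forces x2=F; simplify:
  satisfied 2 clause(s); 0 remain; assigned so far: [2, 3, 4, 6]

Answer: 0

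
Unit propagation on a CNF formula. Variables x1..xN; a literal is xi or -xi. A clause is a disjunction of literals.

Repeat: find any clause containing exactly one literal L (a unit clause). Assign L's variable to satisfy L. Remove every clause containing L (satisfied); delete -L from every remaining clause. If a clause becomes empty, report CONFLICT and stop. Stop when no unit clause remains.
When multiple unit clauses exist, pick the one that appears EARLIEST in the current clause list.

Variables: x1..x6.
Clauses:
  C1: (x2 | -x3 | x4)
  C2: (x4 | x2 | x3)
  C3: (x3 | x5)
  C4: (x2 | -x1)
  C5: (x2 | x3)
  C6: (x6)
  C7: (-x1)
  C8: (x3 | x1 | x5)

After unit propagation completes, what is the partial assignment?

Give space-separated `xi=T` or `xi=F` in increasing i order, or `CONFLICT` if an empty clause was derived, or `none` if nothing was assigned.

Answer: x1=F x6=T

Derivation:
unit clause [6] forces x6=T; simplify:
  satisfied 1 clause(s); 7 remain; assigned so far: [6]
unit clause [-1] forces x1=F; simplify:
  drop 1 from [3, 1, 5] -> [3, 5]
  satisfied 2 clause(s); 5 remain; assigned so far: [1, 6]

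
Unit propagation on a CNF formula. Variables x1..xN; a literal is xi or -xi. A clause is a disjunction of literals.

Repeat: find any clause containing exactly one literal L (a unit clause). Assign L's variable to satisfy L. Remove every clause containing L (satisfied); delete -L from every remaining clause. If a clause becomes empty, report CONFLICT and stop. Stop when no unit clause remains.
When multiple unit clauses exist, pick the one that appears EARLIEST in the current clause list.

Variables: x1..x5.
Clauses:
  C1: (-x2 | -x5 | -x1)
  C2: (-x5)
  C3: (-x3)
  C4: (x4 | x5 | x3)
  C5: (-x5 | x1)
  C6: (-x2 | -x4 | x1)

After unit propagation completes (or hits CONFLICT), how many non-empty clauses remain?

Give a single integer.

unit clause [-5] forces x5=F; simplify:
  drop 5 from [4, 5, 3] -> [4, 3]
  satisfied 3 clause(s); 3 remain; assigned so far: [5]
unit clause [-3] forces x3=F; simplify:
  drop 3 from [4, 3] -> [4]
  satisfied 1 clause(s); 2 remain; assigned so far: [3, 5]
unit clause [4] forces x4=T; simplify:
  drop -4 from [-2, -4, 1] -> [-2, 1]
  satisfied 1 clause(s); 1 remain; assigned so far: [3, 4, 5]

Answer: 1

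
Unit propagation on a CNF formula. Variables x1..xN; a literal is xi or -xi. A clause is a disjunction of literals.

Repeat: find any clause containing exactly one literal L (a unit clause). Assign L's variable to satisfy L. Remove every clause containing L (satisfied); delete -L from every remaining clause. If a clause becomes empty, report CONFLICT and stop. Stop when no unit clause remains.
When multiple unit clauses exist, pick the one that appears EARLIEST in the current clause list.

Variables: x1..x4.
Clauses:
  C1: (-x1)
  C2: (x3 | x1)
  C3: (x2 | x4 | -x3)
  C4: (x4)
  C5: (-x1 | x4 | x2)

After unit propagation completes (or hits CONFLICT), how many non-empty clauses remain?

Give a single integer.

Answer: 0

Derivation:
unit clause [-1] forces x1=F; simplify:
  drop 1 from [3, 1] -> [3]
  satisfied 2 clause(s); 3 remain; assigned so far: [1]
unit clause [3] forces x3=T; simplify:
  drop -3 from [2, 4, -3] -> [2, 4]
  satisfied 1 clause(s); 2 remain; assigned so far: [1, 3]
unit clause [4] forces x4=T; simplify:
  satisfied 2 clause(s); 0 remain; assigned so far: [1, 3, 4]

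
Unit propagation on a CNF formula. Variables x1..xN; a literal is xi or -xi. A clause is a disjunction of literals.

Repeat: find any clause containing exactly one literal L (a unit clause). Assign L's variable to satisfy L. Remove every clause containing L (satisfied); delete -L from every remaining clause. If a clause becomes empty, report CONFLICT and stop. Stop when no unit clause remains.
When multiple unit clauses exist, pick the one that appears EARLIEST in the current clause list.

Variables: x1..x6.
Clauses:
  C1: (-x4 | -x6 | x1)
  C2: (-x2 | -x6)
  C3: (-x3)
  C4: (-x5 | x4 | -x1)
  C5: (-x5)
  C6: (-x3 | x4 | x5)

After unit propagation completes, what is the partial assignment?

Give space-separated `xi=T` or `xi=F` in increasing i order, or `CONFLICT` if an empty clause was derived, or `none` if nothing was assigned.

Answer: x3=F x5=F

Derivation:
unit clause [-3] forces x3=F; simplify:
  satisfied 2 clause(s); 4 remain; assigned so far: [3]
unit clause [-5] forces x5=F; simplify:
  satisfied 2 clause(s); 2 remain; assigned so far: [3, 5]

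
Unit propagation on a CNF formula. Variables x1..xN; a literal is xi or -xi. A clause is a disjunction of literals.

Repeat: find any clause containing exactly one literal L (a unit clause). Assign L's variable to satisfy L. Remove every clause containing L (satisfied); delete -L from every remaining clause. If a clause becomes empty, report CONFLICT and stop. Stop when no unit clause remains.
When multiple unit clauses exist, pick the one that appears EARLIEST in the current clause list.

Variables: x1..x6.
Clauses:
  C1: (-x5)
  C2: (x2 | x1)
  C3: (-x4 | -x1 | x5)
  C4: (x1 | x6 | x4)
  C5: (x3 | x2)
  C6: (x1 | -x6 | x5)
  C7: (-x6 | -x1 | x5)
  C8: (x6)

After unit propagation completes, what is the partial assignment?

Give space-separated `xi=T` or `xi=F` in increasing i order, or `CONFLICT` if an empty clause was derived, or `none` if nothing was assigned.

unit clause [-5] forces x5=F; simplify:
  drop 5 from [-4, -1, 5] -> [-4, -1]
  drop 5 from [1, -6, 5] -> [1, -6]
  drop 5 from [-6, -1, 5] -> [-6, -1]
  satisfied 1 clause(s); 7 remain; assigned so far: [5]
unit clause [6] forces x6=T; simplify:
  drop -6 from [1, -6] -> [1]
  drop -6 from [-6, -1] -> [-1]
  satisfied 2 clause(s); 5 remain; assigned so far: [5, 6]
unit clause [1] forces x1=T; simplify:
  drop -1 from [-4, -1] -> [-4]
  drop -1 from [-1] -> [] (empty!)
  satisfied 2 clause(s); 3 remain; assigned so far: [1, 5, 6]
CONFLICT (empty clause)

Answer: CONFLICT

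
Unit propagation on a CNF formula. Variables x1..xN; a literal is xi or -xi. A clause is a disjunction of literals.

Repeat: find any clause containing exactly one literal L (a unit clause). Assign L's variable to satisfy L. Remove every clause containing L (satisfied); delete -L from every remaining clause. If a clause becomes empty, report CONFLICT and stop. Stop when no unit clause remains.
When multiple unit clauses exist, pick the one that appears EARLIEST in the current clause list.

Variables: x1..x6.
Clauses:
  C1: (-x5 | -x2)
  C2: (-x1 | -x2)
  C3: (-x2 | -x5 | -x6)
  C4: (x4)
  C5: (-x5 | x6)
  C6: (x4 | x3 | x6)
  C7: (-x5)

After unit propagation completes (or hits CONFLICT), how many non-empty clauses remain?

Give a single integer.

Answer: 1

Derivation:
unit clause [4] forces x4=T; simplify:
  satisfied 2 clause(s); 5 remain; assigned so far: [4]
unit clause [-5] forces x5=F; simplify:
  satisfied 4 clause(s); 1 remain; assigned so far: [4, 5]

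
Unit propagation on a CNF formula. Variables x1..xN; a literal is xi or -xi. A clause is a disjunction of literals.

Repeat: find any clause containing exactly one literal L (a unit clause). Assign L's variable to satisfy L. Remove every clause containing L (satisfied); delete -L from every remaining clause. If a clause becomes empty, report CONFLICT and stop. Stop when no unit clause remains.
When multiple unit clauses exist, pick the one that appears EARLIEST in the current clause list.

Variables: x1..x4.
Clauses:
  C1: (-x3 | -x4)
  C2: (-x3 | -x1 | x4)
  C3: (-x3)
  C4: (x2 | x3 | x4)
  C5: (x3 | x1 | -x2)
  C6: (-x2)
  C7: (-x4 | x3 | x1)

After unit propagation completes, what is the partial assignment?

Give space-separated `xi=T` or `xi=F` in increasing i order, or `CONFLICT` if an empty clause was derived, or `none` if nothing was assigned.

Answer: x1=T x2=F x3=F x4=T

Derivation:
unit clause [-3] forces x3=F; simplify:
  drop 3 from [2, 3, 4] -> [2, 4]
  drop 3 from [3, 1, -2] -> [1, -2]
  drop 3 from [-4, 3, 1] -> [-4, 1]
  satisfied 3 clause(s); 4 remain; assigned so far: [3]
unit clause [-2] forces x2=F; simplify:
  drop 2 from [2, 4] -> [4]
  satisfied 2 clause(s); 2 remain; assigned so far: [2, 3]
unit clause [4] forces x4=T; simplify:
  drop -4 from [-4, 1] -> [1]
  satisfied 1 clause(s); 1 remain; assigned so far: [2, 3, 4]
unit clause [1] forces x1=T; simplify:
  satisfied 1 clause(s); 0 remain; assigned so far: [1, 2, 3, 4]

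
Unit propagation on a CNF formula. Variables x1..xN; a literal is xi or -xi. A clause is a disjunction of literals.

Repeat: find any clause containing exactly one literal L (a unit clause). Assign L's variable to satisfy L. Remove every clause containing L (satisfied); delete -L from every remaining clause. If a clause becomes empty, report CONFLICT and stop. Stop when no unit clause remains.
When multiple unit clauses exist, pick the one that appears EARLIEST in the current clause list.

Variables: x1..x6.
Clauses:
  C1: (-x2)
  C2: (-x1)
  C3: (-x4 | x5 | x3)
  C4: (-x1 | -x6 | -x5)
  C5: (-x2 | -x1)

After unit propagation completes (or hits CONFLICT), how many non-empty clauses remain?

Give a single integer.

unit clause [-2] forces x2=F; simplify:
  satisfied 2 clause(s); 3 remain; assigned so far: [2]
unit clause [-1] forces x1=F; simplify:
  satisfied 2 clause(s); 1 remain; assigned so far: [1, 2]

Answer: 1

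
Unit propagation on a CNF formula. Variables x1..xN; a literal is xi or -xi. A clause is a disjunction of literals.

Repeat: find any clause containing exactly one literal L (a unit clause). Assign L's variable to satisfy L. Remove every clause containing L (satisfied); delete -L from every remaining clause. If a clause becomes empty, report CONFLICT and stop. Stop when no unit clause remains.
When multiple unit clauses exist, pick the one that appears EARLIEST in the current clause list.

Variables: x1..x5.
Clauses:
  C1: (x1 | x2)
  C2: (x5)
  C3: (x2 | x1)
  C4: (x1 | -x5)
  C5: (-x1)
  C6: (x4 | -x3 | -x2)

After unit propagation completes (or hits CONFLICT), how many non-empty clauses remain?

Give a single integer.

unit clause [5] forces x5=T; simplify:
  drop -5 from [1, -5] -> [1]
  satisfied 1 clause(s); 5 remain; assigned so far: [5]
unit clause [1] forces x1=T; simplify:
  drop -1 from [-1] -> [] (empty!)
  satisfied 3 clause(s); 2 remain; assigned so far: [1, 5]
CONFLICT (empty clause)

Answer: 1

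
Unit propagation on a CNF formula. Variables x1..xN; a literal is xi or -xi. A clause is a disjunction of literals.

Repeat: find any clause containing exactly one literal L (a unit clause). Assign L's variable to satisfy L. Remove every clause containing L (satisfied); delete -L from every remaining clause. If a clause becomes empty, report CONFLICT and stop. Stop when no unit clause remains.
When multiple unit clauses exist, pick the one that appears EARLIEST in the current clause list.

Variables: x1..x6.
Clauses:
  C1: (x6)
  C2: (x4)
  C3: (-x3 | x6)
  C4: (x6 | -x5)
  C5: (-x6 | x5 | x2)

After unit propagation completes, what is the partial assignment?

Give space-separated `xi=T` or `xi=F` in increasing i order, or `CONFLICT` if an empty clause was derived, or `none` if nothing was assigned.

Answer: x4=T x6=T

Derivation:
unit clause [6] forces x6=T; simplify:
  drop -6 from [-6, 5, 2] -> [5, 2]
  satisfied 3 clause(s); 2 remain; assigned so far: [6]
unit clause [4] forces x4=T; simplify:
  satisfied 1 clause(s); 1 remain; assigned so far: [4, 6]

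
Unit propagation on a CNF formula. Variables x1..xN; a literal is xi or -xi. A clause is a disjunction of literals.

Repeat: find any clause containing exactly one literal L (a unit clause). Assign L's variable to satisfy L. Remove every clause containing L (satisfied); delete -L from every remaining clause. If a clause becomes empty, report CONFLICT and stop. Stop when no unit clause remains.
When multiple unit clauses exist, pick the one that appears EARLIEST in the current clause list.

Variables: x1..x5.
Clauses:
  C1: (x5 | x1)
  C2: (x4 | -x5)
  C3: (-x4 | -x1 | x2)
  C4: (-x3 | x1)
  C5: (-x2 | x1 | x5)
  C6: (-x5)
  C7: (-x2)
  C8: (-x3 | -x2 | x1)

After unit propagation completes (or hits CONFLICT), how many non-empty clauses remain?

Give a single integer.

unit clause [-5] forces x5=F; simplify:
  drop 5 from [5, 1] -> [1]
  drop 5 from [-2, 1, 5] -> [-2, 1]
  satisfied 2 clause(s); 6 remain; assigned so far: [5]
unit clause [1] forces x1=T; simplify:
  drop -1 from [-4, -1, 2] -> [-4, 2]
  satisfied 4 clause(s); 2 remain; assigned so far: [1, 5]
unit clause [-2] forces x2=F; simplify:
  drop 2 from [-4, 2] -> [-4]
  satisfied 1 clause(s); 1 remain; assigned so far: [1, 2, 5]
unit clause [-4] forces x4=F; simplify:
  satisfied 1 clause(s); 0 remain; assigned so far: [1, 2, 4, 5]

Answer: 0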